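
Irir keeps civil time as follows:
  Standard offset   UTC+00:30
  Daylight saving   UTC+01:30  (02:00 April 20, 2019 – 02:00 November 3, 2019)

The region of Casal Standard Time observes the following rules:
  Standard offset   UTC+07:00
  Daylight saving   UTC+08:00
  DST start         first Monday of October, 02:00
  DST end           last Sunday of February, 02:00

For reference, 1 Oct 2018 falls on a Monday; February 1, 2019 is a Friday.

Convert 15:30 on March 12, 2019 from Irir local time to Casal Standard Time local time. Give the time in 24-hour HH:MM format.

March 12, 2019 is outside the daylight-saving period (20 April – 3 November), so Irir is on standard time, UTC+00:30.
15:30 Irir − 0h30m = 15:00 UTC.
1 October 2018 is a Monday, so the first Monday is October 1.
1 February 2019 is a Friday, so Sundays fall on 3, 10, 17, 24; the last is February 24.
At the standard offset (UTC+07:00), 15:00 UTC + 7h = 22:00 Casal Standard Time standard time.
The standard-time date in Casal Standard Time, March 12, 2019, does not fall between 1 October 2018 and 24 February 2019, so daylight saving is not in effect and Casal Standard Time is at UTC+07:00.
15:00 UTC + 7h = 22:00 Casal Standard Time.

22:00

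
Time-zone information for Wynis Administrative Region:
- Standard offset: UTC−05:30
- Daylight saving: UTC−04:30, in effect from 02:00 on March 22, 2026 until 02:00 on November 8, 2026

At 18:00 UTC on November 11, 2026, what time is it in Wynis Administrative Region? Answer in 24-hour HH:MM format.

At the standard offset (UTC−05:30), 18:00 UTC − 5h30m = 12:30 Wynis Administrative Region standard time.
The standard-time date in Wynis Administrative Region, November 11, 2026, is outside the daylight-saving period (22 March – 8 November), so Wynis Administrative Region is on standard time, UTC−05:30.
18:00 UTC − 5h30m = 12:30 local.

12:30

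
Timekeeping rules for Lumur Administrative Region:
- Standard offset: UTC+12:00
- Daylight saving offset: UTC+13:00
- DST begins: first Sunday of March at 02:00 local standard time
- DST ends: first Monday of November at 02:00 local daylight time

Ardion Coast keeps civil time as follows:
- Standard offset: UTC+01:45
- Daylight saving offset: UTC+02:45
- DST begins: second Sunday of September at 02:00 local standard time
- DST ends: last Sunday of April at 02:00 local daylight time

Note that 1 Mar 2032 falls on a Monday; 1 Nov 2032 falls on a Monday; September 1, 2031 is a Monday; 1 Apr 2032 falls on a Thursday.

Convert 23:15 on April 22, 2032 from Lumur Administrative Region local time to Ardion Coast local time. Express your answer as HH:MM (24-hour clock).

13:00

1 March 2032 is a Monday, so the first Sunday is March 7.
1 November 2032 is a Monday, so the first Monday is November 1.
Daylight saving runs 7 March – 1 November; April 22, 2032 is inside that window, so Lumur Administrative Region is at UTC+13:00.
23:15 Lumur Administrative Region − 13h = 10:15 UTC.
1 September 2031 is a Monday, so the first Sunday is September 7 and the second is September 14.
1 April 2032 is a Thursday, so Sundays fall on 4, 11, 18, 25; the last is April 25.
At the standard offset (UTC+01:45), 10:15 UTC + 1h45m = 12:00 Ardion Coast standard time.
Daylight saving runs 14 September 2031 – 25 April 2032; the standard-time date in Ardion Coast, April 22, 2032, is inside that window, so Ardion Coast is at UTC+02:45.
10:15 UTC + 2h45m = 13:00 Ardion Coast.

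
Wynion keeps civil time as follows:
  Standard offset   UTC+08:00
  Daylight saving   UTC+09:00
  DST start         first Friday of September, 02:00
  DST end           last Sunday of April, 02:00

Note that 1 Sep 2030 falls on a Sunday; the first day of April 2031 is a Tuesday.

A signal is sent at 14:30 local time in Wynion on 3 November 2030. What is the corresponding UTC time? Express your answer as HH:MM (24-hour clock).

05:30

1 September 2030 is a Sunday, so the first Friday is September 6.
1 April 2031 is a Tuesday, so Sundays fall on 6, 13, 20, 27; the last is April 27.
Daylight saving runs 6 September 2030 – 27 April 2031; 3 November 2030 is inside that window, so Wynion is at UTC+09:00.
14:30 local − 9h = 05:30 UTC.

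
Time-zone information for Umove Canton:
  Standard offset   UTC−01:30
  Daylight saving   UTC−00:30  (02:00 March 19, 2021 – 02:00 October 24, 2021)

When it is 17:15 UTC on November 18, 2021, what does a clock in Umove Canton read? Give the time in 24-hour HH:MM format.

15:45

At the standard offset (UTC−01:30), 17:15 UTC − 1h30m = 15:45 Umove Canton standard time.
Daylight saving runs 19 March – 24 October; the standard-time date in Umove Canton, November 18, 2021, is outside that window, so Umove Canton is on standard time at UTC−01:30.
17:15 UTC − 1h30m = 15:45 local.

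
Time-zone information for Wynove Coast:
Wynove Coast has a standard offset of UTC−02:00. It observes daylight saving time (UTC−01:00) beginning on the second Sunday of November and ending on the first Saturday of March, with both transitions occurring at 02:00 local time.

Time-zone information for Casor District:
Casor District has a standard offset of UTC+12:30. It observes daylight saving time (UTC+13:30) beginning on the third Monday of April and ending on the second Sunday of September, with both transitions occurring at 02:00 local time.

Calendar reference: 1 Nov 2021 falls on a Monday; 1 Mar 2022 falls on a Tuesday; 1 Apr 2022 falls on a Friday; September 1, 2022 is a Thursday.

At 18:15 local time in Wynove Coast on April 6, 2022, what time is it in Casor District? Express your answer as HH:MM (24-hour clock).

08:45

1 November 2021 is a Monday, so the first Sunday is November 7 and the second is November 14.
1 March 2022 is a Tuesday, so the first Saturday is March 5.
April 6, 2022 does not fall between 14 November 2021 and 5 March 2022, so daylight saving is not in effect and Wynove Coast is at UTC−02:00.
18:15 Wynove Coast + 2h = 20:15 UTC.
1 April 2022 is a Friday, so the first Monday is April 4 and the third is April 18.
1 September 2022 is a Thursday, so the first Sunday is September 4 and the second is September 11.
At the standard offset (UTC+12:30), 20:15 UTC + 12h30m = 08:45 Casor District standard time (rolling into the next day, 7 April 2022).
Daylight saving runs 18 April – 11 September; the standard-time date in Casor District, April 7, 2022, is outside that window, so Casor District is on standard time at UTC+12:30.
20:15 UTC + 12h30m = 08:45 Casor District (rolling into the next day, 7 April 2022).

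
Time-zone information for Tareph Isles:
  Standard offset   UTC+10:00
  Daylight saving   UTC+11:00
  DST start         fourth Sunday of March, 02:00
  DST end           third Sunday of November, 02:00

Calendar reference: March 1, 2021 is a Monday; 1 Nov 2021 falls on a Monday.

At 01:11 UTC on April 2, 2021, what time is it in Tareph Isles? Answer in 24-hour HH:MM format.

12:11

1 March 2021 is a Monday, so the first Sunday is March 7 and the fourth is March 28.
1 November 2021 is a Monday, so the first Sunday is November 7 and the third is November 21.
At the standard offset (UTC+10:00), 01:11 UTC + 10h = 11:11 Tareph Isles standard time.
Daylight saving runs 28 March – 21 November; the standard-time date in Tareph Isles, April 2, 2021, is inside that window, so Tareph Isles is at UTC+11:00.
01:11 UTC + 11h = 12:11 local.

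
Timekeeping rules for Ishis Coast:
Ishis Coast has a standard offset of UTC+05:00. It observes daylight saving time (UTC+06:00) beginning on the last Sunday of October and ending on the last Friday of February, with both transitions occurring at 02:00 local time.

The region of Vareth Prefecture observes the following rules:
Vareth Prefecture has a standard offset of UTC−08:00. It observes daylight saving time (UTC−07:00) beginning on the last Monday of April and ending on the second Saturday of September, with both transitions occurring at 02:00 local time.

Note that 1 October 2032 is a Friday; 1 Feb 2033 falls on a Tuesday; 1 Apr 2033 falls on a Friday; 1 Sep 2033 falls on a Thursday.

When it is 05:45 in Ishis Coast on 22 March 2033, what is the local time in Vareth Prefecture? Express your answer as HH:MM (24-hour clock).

1 October 2032 is a Friday, so Sundays fall on 3, 10, 17, 24, 31; the last is October 31.
1 February 2033 is a Tuesday, so Fridays fall on 4, 11, 18, 25; the last is February 25.
22 March 2033 is outside the daylight-saving period (31 October 2032 – 25 February 2033), so Ishis Coast is on standard time, UTC+05:00.
05:45 Ishis Coast − 5h = 00:45 UTC.
1 April 2033 is a Friday, so Mondays fall on 4, 11, 18, 25; the last is April 25.
1 September 2033 is a Thursday, so the first Saturday is September 3 and the second is September 10.
At the standard offset (UTC−08:00), 00:45 UTC − 8h = 16:45 Vareth Prefecture standard time (rolling into the previous day, 21 March 2033).
Daylight saving runs 25 April – 10 September; the standard-time date in Vareth Prefecture, 21 March 2033, is outside that window, so Vareth Prefecture is on standard time at UTC−08:00.
00:45 UTC − 8h = 16:45 Vareth Prefecture (rolling into the previous day, 21 March 2033).

16:45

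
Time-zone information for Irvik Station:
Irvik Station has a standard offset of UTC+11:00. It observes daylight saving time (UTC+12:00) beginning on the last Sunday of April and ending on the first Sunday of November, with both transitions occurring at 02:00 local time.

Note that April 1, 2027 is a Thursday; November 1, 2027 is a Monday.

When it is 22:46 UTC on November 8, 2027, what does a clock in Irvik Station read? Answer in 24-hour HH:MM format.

1 April 2027 is a Thursday, so Sundays fall on 4, 11, 18, 25; the last is April 25.
1 November 2027 is a Monday, so the first Sunday is November 7.
At the standard offset (UTC+11:00), 22:46 UTC + 11h = 09:46 Irvik Station standard time (rolling into the next day, 9 November 2027).
The standard-time date in Irvik Station, November 9, 2027, does not fall between 25 April and 7 November, so daylight saving is not in effect and Irvik Station is at UTC+11:00.
22:46 UTC + 11h = 09:46 local (rolling into the next day, 9 November 2027).

09:46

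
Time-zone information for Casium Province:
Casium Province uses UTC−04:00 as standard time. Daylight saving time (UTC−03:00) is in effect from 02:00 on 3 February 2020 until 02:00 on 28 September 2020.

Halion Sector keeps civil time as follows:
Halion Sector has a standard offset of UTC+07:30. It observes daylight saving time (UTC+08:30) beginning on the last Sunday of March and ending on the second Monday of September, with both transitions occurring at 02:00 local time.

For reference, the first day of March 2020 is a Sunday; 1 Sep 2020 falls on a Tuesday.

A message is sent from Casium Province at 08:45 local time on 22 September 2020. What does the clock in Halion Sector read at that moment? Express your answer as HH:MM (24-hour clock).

22 September 2020 falls between 3 February and 28 September, so daylight saving is in effect and Casium Province is at UTC−03:00.
08:45 Casium Province + 3h = 11:45 UTC.
1 March 2020 is a Sunday, so Sundays fall on 1, 8, 15, 22, 29; the last is March 29.
1 September 2020 is a Tuesday, so the first Monday is September 7 and the second is September 14.
At the standard offset (UTC+07:30), 11:45 UTC + 7h30m = 19:15 Halion Sector standard time.
Daylight saving runs 29 March – 14 September; the standard-time date in Halion Sector, 22 September 2020, is outside that window, so Halion Sector is on standard time at UTC+07:30.
11:45 UTC + 7h30m = 19:15 Halion Sector.

19:15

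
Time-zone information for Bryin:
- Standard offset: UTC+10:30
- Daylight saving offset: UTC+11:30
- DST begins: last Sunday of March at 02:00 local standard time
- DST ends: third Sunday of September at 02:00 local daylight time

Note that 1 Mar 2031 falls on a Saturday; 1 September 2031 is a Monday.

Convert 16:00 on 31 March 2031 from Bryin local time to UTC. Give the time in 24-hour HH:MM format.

04:30

1 March 2031 is a Saturday, so Sundays fall on 2, 9, 16, 23, 30; the last is March 30.
1 September 2031 is a Monday, so the first Sunday is September 7 and the third is September 21.
31 March 2031 lies within the daylight-saving period (30 March – 21 September), so Bryin is on daylight time, UTC+11:30.
16:00 local − 11h30m = 04:30 UTC.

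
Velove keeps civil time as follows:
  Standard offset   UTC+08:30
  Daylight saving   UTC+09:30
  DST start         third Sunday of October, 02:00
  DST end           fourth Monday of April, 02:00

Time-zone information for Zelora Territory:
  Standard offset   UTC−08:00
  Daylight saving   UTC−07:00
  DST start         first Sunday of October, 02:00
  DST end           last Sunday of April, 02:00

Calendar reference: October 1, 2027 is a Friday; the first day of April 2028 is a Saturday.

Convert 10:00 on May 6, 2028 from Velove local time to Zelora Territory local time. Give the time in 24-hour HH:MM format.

17:30

1 October 2027 is a Friday, so the first Sunday is October 3 and the third is October 17.
1 April 2028 is a Saturday, so the first Monday is April 3 and the fourth is April 24.
Daylight saving runs 17 October 2027 – 24 April 2028; May 6, 2028 is outside that window, so Velove is on standard time at UTC+08:30.
10:00 Velove − 8h30m = 01:30 UTC.
1 October 2027 is a Friday, so the first Sunday is October 3.
1 April 2028 is a Saturday, so Sundays fall on 2, 9, 16, 23, 30; the last is April 30.
At the standard offset (UTC−08:00), 01:30 UTC − 8h = 17:30 Zelora Territory standard time (rolling into the previous day, 5 May 2028).
Daylight saving runs 3 October 2027 – 30 April 2028; the standard-time date in Zelora Territory, May 5, 2028, is outside that window, so Zelora Territory is on standard time at UTC−08:00.
01:30 UTC − 8h = 17:30 Zelora Territory (rolling into the previous day, 5 May 2028).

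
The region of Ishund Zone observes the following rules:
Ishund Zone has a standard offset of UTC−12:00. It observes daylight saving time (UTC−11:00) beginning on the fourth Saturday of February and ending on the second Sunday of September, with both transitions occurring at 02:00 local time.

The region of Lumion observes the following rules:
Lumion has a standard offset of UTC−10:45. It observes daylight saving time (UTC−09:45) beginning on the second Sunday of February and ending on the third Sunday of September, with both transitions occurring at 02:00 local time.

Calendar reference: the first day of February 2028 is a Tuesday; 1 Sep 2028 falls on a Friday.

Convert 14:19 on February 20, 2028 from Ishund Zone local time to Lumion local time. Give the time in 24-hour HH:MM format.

16:34

1 February 2028 is a Tuesday, so the first Saturday is February 5 and the fourth is February 26.
1 September 2028 is a Friday, so the first Sunday is September 3 and the second is September 10.
Daylight saving runs 26 February – 10 September; February 20, 2028 is outside that window, so Ishund Zone is on standard time at UTC−12:00.
14:19 Ishund Zone + 12h = 02:19 UTC (rolling into the next day, 21 February 2028).
1 February 2028 is a Tuesday, so the first Sunday is February 6 and the second is February 13.
1 September 2028 is a Friday, so the first Sunday is September 3 and the third is September 17.
At the standard offset (UTC−10:45), 02:19 UTC − 10h45m = 15:34 Lumion standard time (rolling into the previous day, 20 February 2028).
The standard-time date in Lumion, February 20, 2028, falls between 13 February and 17 September, so daylight saving is in effect and Lumion is at UTC−09:45.
02:19 UTC − 9h45m = 16:34 Lumion (rolling into the previous day, 20 February 2028).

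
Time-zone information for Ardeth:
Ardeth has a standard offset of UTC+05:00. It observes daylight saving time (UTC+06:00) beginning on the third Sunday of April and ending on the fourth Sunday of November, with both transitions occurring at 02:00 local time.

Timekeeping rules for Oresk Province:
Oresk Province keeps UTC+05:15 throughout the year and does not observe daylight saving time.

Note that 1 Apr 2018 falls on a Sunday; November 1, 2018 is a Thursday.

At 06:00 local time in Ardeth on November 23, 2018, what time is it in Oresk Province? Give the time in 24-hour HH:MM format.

1 April 2018 is a Sunday, so the first Sunday is April 1 and the third is April 15.
1 November 2018 is a Thursday, so the first Sunday is November 4 and the fourth is November 25.
November 23, 2018 falls between 15 April and 25 November, so daylight saving is in effect and Ardeth is at UTC+06:00.
06:00 Ardeth − 6h = 00:00 UTC.
Oresk Province stays on UTC+05:15 all year.
00:00 UTC + 5h15m = 05:15 Oresk Province.

05:15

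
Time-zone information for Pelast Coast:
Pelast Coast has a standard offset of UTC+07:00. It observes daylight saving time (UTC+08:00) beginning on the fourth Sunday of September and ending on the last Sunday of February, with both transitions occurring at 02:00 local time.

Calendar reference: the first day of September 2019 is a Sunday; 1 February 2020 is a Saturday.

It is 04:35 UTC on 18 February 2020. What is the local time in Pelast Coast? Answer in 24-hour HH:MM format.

12:35

1 September 2019 is a Sunday, so the first Sunday is September 1 and the fourth is September 22.
1 February 2020 is a Saturday, so Sundays fall on 2, 9, 16, 23; the last is February 23.
At the standard offset (UTC+07:00), 04:35 UTC + 7h = 11:35 Pelast Coast standard time.
The standard-time date in Pelast Coast, 18 February 2020, falls between 22 September 2019 and 23 February 2020, so daylight saving is in effect and Pelast Coast is at UTC+08:00.
04:35 UTC + 8h = 12:35 local.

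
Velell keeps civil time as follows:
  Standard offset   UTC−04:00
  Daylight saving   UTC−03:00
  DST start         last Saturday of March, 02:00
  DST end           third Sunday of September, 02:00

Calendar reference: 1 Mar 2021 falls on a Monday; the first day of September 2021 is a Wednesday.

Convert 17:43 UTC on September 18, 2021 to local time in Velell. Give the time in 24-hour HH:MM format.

1 March 2021 is a Monday, so Saturdays fall on 6, 13, 20, 27; the last is March 27.
1 September 2021 is a Wednesday, so the first Sunday is September 5 and the third is September 19.
At the standard offset (UTC−04:00), 17:43 UTC − 4h = 13:43 Velell standard time.
The standard-time date in Velell, September 18, 2021, lies within the daylight-saving period (27 March – 19 September), so Velell is on daylight time, UTC−03:00.
17:43 UTC − 3h = 14:43 local.

14:43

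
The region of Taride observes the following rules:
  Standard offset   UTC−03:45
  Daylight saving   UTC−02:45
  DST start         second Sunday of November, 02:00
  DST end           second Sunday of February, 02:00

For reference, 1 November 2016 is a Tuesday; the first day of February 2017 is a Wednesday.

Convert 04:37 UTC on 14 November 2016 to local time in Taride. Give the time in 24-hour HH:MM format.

1 November 2016 is a Tuesday, so the first Sunday is November 6 and the second is November 13.
1 February 2017 is a Wednesday, so the first Sunday is February 5 and the second is February 12.
At the standard offset (UTC−03:45), 04:37 UTC − 3h45m = 00:52 Taride standard time.
Daylight saving runs 13 November 2016 – 12 February 2017; the standard-time date in Taride, 14 November 2016, is inside that window, so Taride is at UTC−02:45.
04:37 UTC − 2h45m = 01:52 local.

01:52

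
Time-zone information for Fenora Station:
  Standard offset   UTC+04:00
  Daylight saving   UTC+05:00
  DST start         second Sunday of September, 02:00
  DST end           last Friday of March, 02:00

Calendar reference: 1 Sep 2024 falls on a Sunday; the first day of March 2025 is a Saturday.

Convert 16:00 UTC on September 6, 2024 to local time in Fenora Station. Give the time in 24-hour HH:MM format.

1 September 2024 is a Sunday, so the first Sunday is September 1 and the second is September 8.
1 March 2025 is a Saturday, so Fridays fall on 7, 14, 21, 28; the last is March 28.
At the standard offset (UTC+04:00), 16:00 UTC + 4h = 20:00 Fenora Station standard time.
Daylight saving runs 8 September 2024 – 28 March 2025; the standard-time date in Fenora Station, September 6, 2024, is outside that window, so Fenora Station is on standard time at UTC+04:00.
16:00 UTC + 4h = 20:00 local.

20:00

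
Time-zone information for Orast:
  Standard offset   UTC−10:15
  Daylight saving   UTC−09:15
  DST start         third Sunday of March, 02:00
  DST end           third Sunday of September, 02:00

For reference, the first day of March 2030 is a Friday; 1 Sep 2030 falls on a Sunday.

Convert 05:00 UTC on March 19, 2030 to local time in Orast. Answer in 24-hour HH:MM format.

19:45

1 March 2030 is a Friday, so the first Sunday is March 3 and the third is March 17.
1 September 2030 is a Sunday, so the first Sunday is September 1 and the third is September 15.
At the standard offset (UTC−10:15), 05:00 UTC − 10h15m = 18:45 Orast standard time (rolling into the previous day, 18 March 2030).
The standard-time date in Orast, March 18, 2030, lies within the daylight-saving period (17 March – 15 September), so Orast is on daylight time, UTC−09:15.
05:00 UTC − 9h15m = 19:45 local (rolling into the previous day, 18 March 2030).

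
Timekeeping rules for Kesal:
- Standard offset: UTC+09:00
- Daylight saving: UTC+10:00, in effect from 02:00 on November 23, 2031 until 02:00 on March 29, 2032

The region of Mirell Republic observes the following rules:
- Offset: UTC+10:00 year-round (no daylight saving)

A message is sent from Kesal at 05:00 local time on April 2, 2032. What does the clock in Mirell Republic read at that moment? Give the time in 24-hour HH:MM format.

April 2, 2032 does not fall between 23 November 2031 and 29 March 2032, so daylight saving is not in effect and Kesal is at UTC+09:00.
05:00 Kesal − 9h = 20:00 UTC (rolling into the previous day, 1 April 2032).
Mirell Republic stays on UTC+10:00 all year.
20:00 UTC + 10h = 06:00 Mirell Republic (rolling into the next day, 2 April 2032).

06:00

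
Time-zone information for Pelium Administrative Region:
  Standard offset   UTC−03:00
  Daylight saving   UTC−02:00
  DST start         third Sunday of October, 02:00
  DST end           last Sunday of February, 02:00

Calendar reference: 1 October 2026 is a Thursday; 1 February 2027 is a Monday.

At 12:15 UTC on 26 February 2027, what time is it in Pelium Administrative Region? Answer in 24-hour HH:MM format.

1 October 2026 is a Thursday, so the first Sunday is October 4 and the third is October 18.
1 February 2027 is a Monday, so Sundays fall on 7, 14, 21, 28; the last is February 28.
At the standard offset (UTC−03:00), 12:15 UTC − 3h = 09:15 Pelium Administrative Region standard time.
Daylight saving runs 18 October 2026 – 28 February 2027; the standard-time date in Pelium Administrative Region, 26 February 2027, is inside that window, so Pelium Administrative Region is at UTC−02:00.
12:15 UTC − 2h = 10:15 local.

10:15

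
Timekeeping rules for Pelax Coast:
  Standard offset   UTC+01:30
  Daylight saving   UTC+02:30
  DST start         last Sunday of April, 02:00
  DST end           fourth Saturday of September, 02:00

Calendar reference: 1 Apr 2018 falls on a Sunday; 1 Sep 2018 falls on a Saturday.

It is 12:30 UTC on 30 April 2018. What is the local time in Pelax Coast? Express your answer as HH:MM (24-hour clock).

15:00

1 April 2018 is a Sunday, so Sundays fall on 1, 8, 15, 22, 29; the last is April 29.
1 September 2018 is a Saturday, so the first Saturday is September 1 and the fourth is September 22.
At the standard offset (UTC+01:30), 12:30 UTC + 1h30m = 14:00 Pelax Coast standard time.
Daylight saving runs 29 April – 22 September; the standard-time date in Pelax Coast, 30 April 2018, is inside that window, so Pelax Coast is at UTC+02:30.
12:30 UTC + 2h30m = 15:00 local.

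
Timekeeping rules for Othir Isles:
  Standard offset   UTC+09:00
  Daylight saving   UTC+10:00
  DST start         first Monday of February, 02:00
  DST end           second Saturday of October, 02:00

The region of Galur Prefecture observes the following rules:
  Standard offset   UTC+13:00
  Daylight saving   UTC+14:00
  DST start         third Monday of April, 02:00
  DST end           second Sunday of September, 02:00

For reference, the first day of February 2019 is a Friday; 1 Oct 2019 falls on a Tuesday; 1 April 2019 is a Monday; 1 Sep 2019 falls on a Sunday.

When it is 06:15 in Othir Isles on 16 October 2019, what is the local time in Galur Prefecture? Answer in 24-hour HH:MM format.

1 February 2019 is a Friday, so the first Monday is February 4.
1 October 2019 is a Tuesday, so the first Saturday is October 5 and the second is October 12.
16 October 2019 does not fall between 4 February and 12 October, so daylight saving is not in effect and Othir Isles is at UTC+09:00.
06:15 Othir Isles − 9h = 21:15 UTC (rolling into the previous day, 15 October 2019).
1 April 2019 is a Monday, so the first Monday is April 1 and the third is April 15.
1 September 2019 is a Sunday, so the first Sunday is September 1 and the second is September 8.
At the standard offset (UTC+13:00), 21:15 UTC + 13h = 10:15 Galur Prefecture standard time (rolling into the next day, 16 October 2019).
The standard-time date in Galur Prefecture, 16 October 2019, is outside the daylight-saving period (15 April – 8 September), so Galur Prefecture is on standard time, UTC+13:00.
21:15 UTC + 13h = 10:15 Galur Prefecture (rolling into the next day, 16 October 2019).

10:15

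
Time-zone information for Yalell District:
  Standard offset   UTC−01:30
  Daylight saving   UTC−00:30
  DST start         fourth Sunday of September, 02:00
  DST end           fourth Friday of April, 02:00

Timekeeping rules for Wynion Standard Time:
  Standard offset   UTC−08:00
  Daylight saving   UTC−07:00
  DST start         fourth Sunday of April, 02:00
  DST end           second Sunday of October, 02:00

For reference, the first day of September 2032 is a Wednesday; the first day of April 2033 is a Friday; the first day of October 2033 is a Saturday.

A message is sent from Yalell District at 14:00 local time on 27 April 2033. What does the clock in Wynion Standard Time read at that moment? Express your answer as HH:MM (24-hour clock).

08:30

1 September 2032 is a Wednesday, so the first Sunday is September 5 and the fourth is September 26.
1 April 2033 is a Friday, so the first Friday is April 1 and the fourth is April 22.
27 April 2033 is outside the daylight-saving period (26 September 2032 – 22 April 2033), so Yalell District is on standard time, UTC−01:30.
14:00 Yalell District + 1h30m = 15:30 UTC.
1 April 2033 is a Friday, so the first Sunday is April 3 and the fourth is April 24.
1 October 2033 is a Saturday, so the first Sunday is October 2 and the second is October 9.
At the standard offset (UTC−08:00), 15:30 UTC − 8h = 07:30 Wynion Standard Time standard time.
The standard-time date in Wynion Standard Time, 27 April 2033, falls between 24 April and 9 October, so daylight saving is in effect and Wynion Standard Time is at UTC−07:00.
15:30 UTC − 7h = 08:30 Wynion Standard Time.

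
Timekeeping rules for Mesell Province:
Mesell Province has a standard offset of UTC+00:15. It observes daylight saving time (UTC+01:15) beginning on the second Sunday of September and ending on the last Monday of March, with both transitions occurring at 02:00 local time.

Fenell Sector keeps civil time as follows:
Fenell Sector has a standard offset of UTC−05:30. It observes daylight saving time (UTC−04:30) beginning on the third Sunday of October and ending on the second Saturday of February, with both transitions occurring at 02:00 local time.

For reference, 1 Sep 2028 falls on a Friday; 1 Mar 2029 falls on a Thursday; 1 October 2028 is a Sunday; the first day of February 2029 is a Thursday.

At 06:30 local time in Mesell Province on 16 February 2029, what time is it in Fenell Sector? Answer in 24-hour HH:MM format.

1 September 2028 is a Friday, so the first Sunday is September 3 and the second is September 10.
1 March 2029 is a Thursday, so Mondays fall on 5, 12, 19, 26; the last is March 26.
Daylight saving runs 10 September 2028 – 26 March 2029; 16 February 2029 is inside that window, so Mesell Province is at UTC+01:15.
06:30 Mesell Province − 1h15m = 05:15 UTC.
1 October 2028 is a Sunday, so the first Sunday is October 1 and the third is October 15.
1 February 2029 is a Thursday, so the first Saturday is February 3 and the second is February 10.
At the standard offset (UTC−05:30), 05:15 UTC − 5h30m = 23:45 Fenell Sector standard time (rolling into the previous day, 15 February 2029).
The standard-time date in Fenell Sector, 15 February 2029, does not fall between 15 October 2028 and 10 February 2029, so daylight saving is not in effect and Fenell Sector is at UTC−05:30.
05:15 UTC − 5h30m = 23:45 Fenell Sector (rolling into the previous day, 15 February 2029).

23:45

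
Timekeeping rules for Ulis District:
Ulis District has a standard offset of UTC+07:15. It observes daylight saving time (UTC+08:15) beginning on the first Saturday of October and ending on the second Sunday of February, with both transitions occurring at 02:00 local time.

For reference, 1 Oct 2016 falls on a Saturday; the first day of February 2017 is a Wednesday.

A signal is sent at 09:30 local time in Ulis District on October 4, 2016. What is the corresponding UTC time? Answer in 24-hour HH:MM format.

1 October 2016 is a Saturday, so the first Saturday is October 1.
1 February 2017 is a Wednesday, so the first Sunday is February 5 and the second is February 12.
October 4, 2016 lies within the daylight-saving period (1 October 2016 – 12 February 2017), so Ulis District is on daylight time, UTC+08:15.
09:30 local − 8h15m = 01:15 UTC.

01:15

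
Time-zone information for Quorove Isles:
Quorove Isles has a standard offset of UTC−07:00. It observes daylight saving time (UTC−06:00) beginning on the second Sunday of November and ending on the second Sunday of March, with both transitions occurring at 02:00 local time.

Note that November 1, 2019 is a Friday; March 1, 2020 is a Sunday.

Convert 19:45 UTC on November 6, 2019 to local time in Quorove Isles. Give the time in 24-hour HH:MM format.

1 November 2019 is a Friday, so the first Sunday is November 3 and the second is November 10.
1 March 2020 is a Sunday, so the first Sunday is March 1 and the second is March 8.
At the standard offset (UTC−07:00), 19:45 UTC − 7h = 12:45 Quorove Isles standard time.
The standard-time date in Quorove Isles, November 6, 2019, does not fall between 10 November 2019 and 8 March 2020, so daylight saving is not in effect and Quorove Isles is at UTC−07:00.
19:45 UTC − 7h = 12:45 local.

12:45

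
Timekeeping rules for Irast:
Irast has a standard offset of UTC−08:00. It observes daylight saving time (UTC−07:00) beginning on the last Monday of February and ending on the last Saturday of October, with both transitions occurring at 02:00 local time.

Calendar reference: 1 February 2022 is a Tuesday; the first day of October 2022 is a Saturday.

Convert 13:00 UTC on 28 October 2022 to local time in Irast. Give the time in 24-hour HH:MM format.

06:00

1 February 2022 is a Tuesday, so Mondays fall on 7, 14, 21, 28; the last is February 28.
1 October 2022 is a Saturday, so Saturdays fall on 1, 8, 15, 22, 29; the last is October 29.
At the standard offset (UTC−08:00), 13:00 UTC − 8h = 05:00 Irast standard time.
The standard-time date in Irast, 28 October 2022, lies within the daylight-saving period (28 February – 29 October), so Irast is on daylight time, UTC−07:00.
13:00 UTC − 7h = 06:00 local.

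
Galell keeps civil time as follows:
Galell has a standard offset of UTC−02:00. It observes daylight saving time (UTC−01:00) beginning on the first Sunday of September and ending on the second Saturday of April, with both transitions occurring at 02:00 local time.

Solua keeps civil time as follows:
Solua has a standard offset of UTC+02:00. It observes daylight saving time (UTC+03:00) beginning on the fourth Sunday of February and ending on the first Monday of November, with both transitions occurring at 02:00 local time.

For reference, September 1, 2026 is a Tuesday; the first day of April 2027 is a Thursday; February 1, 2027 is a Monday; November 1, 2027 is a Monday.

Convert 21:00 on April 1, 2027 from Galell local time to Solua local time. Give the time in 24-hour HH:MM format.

01:00

1 September 2026 is a Tuesday, so the first Sunday is September 6.
1 April 2027 is a Thursday, so the first Saturday is April 3 and the second is April 10.
April 1, 2027 falls between 6 September 2026 and 10 April 2027, so daylight saving is in effect and Galell is at UTC−01:00.
21:00 Galell + 1h = 22:00 UTC.
1 February 2027 is a Monday, so the first Sunday is February 7 and the fourth is February 28.
1 November 2027 is a Monday, so the first Monday is November 1.
At the standard offset (UTC+02:00), 22:00 UTC + 2h = 00:00 Solua standard time (rolling into the next day, 2 April 2027).
The standard-time date in Solua, April 2, 2027, lies within the daylight-saving period (28 February – 1 November), so Solua is on daylight time, UTC+03:00.
22:00 UTC + 3h = 01:00 Solua (rolling into the next day, 2 April 2027).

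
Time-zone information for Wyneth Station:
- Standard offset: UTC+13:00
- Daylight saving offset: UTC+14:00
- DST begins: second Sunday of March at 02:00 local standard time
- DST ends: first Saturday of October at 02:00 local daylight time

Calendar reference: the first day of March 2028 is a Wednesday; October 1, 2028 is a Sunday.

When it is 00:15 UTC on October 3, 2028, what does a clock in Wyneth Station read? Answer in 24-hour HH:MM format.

14:15

1 March 2028 is a Wednesday, so the first Sunday is March 5 and the second is March 12.
1 October 2028 is a Sunday, so the first Saturday is October 7.
At the standard offset (UTC+13:00), 00:15 UTC + 13h = 13:15 Wyneth Station standard time.
The standard-time date in Wyneth Station, October 3, 2028, lies within the daylight-saving period (12 March – 7 October), so Wyneth Station is on daylight time, UTC+14:00.
00:15 UTC + 14h = 14:15 local.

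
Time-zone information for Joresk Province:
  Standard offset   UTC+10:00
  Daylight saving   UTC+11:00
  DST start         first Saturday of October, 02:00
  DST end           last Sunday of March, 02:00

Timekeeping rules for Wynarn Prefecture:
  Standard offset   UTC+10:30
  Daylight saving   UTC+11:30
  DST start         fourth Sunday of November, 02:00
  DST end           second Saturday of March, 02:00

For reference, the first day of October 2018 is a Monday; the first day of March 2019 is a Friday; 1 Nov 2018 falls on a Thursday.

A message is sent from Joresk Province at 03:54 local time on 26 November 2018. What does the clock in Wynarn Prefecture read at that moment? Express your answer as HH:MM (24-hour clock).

04:24

1 October 2018 is a Monday, so the first Saturday is October 6.
1 March 2019 is a Friday, so Sundays fall on 3, 10, 17, 24, 31; the last is March 31.
26 November 2018 lies within the daylight-saving period (6 October 2018 – 31 March 2019), so Joresk Province is on daylight time, UTC+11:00.
03:54 Joresk Province − 11h = 16:54 UTC (rolling into the previous day, 25 November 2018).
1 November 2018 is a Thursday, so the first Sunday is November 4 and the fourth is November 25.
1 March 2019 is a Friday, so the first Saturday is March 2 and the second is March 9.
At the standard offset (UTC+10:30), 16:54 UTC + 10h30m = 03:24 Wynarn Prefecture standard time (rolling into the next day, 26 November 2018).
The standard-time date in Wynarn Prefecture, 26 November 2018, falls between 25 November 2018 and 9 March 2019, so daylight saving is in effect and Wynarn Prefecture is at UTC+11:30.
16:54 UTC + 11h30m = 04:24 Wynarn Prefecture (rolling into the next day, 26 November 2018).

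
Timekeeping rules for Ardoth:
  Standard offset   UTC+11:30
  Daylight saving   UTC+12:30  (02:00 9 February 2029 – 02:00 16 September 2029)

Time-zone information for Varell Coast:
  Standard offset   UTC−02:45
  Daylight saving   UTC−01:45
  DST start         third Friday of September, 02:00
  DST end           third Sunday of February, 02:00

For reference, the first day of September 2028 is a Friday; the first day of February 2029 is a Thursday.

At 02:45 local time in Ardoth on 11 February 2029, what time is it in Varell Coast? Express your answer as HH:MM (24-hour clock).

12:30

11 February 2029 lies within the daylight-saving period (9 February – 16 September), so Ardoth is on daylight time, UTC+12:30.
02:45 Ardoth − 12h30m = 14:15 UTC (rolling into the previous day, 10 February 2029).
1 September 2028 is a Friday, so the first Friday is September 1 and the third is September 15.
1 February 2029 is a Thursday, so the first Sunday is February 4 and the third is February 18.
At the standard offset (UTC−02:45), 14:15 UTC − 2h45m = 11:30 Varell Coast standard time.
Daylight saving runs 15 September 2028 – 18 February 2029; the standard-time date in Varell Coast, 10 February 2029, is inside that window, so Varell Coast is at UTC−01:45.
14:15 UTC − 1h45m = 12:30 Varell Coast.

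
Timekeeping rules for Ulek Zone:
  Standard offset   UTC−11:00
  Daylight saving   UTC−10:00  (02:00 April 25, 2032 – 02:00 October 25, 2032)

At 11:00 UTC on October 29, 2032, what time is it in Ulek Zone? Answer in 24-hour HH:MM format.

00:00

At the standard offset (UTC−11:00), 11:00 UTC − 11h = 00:00 Ulek Zone standard time.
The standard-time date in Ulek Zone, October 29, 2032, is outside the daylight-saving period (25 April – 25 October), so Ulek Zone is on standard time, UTC−11:00.
11:00 UTC − 11h = 00:00 local.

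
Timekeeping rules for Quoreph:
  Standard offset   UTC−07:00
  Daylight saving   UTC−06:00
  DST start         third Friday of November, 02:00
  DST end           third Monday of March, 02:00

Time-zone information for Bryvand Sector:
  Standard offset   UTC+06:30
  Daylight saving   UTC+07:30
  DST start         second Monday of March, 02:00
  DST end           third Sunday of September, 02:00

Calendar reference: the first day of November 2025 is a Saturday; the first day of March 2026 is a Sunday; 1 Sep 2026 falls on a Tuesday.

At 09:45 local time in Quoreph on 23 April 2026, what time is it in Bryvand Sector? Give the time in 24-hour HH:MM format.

1 November 2025 is a Saturday, so the first Friday is November 7 and the third is November 21.
1 March 2026 is a Sunday, so the first Monday is March 2 and the third is March 16.
23 April 2026 is outside the daylight-saving period (21 November 2025 – 16 March 2026), so Quoreph is on standard time, UTC−07:00.
09:45 Quoreph + 7h = 16:45 UTC.
1 March 2026 is a Sunday, so the first Monday is March 2 and the second is March 9.
1 September 2026 is a Tuesday, so the first Sunday is September 6 and the third is September 20.
At the standard offset (UTC+06:30), 16:45 UTC + 6h30m = 23:15 Bryvand Sector standard time.
Daylight saving runs 9 March – 20 September; the standard-time date in Bryvand Sector, 23 April 2026, is inside that window, so Bryvand Sector is at UTC+07:30.
16:45 UTC + 7h30m = 00:15 Bryvand Sector (rolling into the next day, 24 April 2026).

00:15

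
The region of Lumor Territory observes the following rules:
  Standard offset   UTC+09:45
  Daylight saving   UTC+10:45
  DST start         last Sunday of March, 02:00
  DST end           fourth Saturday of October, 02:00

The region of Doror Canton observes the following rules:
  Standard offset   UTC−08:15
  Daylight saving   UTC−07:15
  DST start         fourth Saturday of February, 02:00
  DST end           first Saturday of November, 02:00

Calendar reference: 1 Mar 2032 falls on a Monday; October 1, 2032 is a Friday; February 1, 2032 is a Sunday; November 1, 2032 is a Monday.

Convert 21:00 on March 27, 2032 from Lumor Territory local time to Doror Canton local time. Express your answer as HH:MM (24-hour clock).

1 March 2032 is a Monday, so Sundays fall on 7, 14, 21, 28; the last is March 28.
1 October 2032 is a Friday, so the first Saturday is October 2 and the fourth is October 23.
March 27, 2032 is outside the daylight-saving period (28 March – 23 October), so Lumor Territory is on standard time, UTC+09:45.
21:00 Lumor Territory − 9h45m = 11:15 UTC.
1 February 2032 is a Sunday, so the first Saturday is February 7 and the fourth is February 28.
1 November 2032 is a Monday, so the first Saturday is November 6.
At the standard offset (UTC−08:15), 11:15 UTC − 8h15m = 03:00 Doror Canton standard time.
The standard-time date in Doror Canton, March 27, 2032, falls between 28 February and 6 November, so daylight saving is in effect and Doror Canton is at UTC−07:15.
11:15 UTC − 7h15m = 04:00 Doror Canton.

04:00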